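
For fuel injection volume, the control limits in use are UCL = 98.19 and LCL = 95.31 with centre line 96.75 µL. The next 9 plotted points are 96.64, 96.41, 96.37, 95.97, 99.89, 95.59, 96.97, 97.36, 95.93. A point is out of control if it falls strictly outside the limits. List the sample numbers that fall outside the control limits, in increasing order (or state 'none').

Compare each point to [95.31, 98.19]: sample 5 = 99.89 > UCL.

5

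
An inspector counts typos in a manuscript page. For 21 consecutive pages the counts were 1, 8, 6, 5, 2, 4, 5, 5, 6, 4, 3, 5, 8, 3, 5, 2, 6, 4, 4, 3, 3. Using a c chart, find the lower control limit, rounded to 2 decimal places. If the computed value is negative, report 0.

0.00

c̄ = (1 + 8 + 6 + 5 + 2 + 4 + 5 + 5 + 6 + 4 + 3 + 5 + 8 + 3 + 5 + 2 + 6 + 4 + 4 + 3 + 3) / 21 = 92 / 21 = 4.3810
LCL = c̄ − 3√c̄ = 4.3810 − 3 × 2.0931 = -1.8983 → 0 (cannot be negative)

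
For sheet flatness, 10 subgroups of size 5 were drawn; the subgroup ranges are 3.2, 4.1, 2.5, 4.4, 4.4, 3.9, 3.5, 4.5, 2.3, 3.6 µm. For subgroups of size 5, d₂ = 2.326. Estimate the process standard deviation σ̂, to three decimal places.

1.565

R̄ = (3.2 + 4.1 + 2.5 + 4.4 + 4.4 + 3.9 + 3.5 + 4.5 + 2.3 + 3.6) / 10 = 3.6400
σ̂ = R̄ / d₂ = 3.6400 / 2.326 = 1.5649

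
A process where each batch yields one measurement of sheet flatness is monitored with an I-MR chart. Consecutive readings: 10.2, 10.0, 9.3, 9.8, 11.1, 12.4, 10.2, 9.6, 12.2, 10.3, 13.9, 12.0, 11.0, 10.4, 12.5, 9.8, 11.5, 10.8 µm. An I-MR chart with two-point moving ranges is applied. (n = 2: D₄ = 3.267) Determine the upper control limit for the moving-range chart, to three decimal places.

4.920

Moving ranges: 0.2, 0.7, 0.5, 1.3, 1.3, 2.2, 0.6, 2.6, 1.9, 3.6, 1.9, 1.0, 0.6, 2.1, 2.7, 1.7, 0.7; M̄R̄ = 25.6000 / 17 = 1.5059
UCL_MR = D₄·M̄R̄ = 3.267 × 1.5059 = 4.9197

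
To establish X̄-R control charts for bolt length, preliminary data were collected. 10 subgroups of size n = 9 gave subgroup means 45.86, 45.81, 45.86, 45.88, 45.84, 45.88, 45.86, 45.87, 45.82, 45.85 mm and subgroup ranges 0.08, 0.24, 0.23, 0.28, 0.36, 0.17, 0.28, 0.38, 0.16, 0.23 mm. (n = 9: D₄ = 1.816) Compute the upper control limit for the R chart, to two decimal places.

R̄ = (0.08 + 0.24 + 0.23 + 0.28 + 0.36 + 0.17 + 0.28 + 0.38 + 0.16 + 0.23) / 10 = 2.4100 / 10 = 0.2410
UCL_R = D₄·R̄ = 1.816 × 0.2410 = 0.4377

0.44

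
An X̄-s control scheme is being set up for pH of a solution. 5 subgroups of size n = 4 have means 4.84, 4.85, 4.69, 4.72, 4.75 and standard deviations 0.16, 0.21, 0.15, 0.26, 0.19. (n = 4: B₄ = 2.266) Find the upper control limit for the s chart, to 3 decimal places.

0.440

s̄ = (0.16 + 0.21 + 0.15 + 0.26 + 0.19) / 5 = 0.1940
UCL_s = B₄·s̄ = 2.266 × 0.1940 = 0.4396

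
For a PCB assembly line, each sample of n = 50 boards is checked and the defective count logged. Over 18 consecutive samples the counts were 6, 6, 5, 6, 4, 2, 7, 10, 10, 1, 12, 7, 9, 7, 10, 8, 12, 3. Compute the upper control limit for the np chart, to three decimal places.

14.281

p̄ = Σdᵢ / (k·n) = 125 / (18 × 50) = 0.13889
UCL = np̄ + 3·√(np̄(1−p̄)) = 6.9444 + 3 × √(6.9444×0.86111) = 6.9444 + 3 × 2.4454 = 14.2806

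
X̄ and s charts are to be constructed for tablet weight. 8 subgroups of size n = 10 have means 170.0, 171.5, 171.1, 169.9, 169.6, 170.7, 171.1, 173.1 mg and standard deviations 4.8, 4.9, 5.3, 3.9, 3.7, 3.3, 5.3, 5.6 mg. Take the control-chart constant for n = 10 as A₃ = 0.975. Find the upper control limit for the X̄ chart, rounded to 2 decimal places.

175.36

X̄̄ = (170.0 + 171.5 + 171.1 + 169.9 + 169.6 + 170.7 + 171.1 + 173.1) / 8 = 170.8750
s̄ = (4.8 + 4.9 + 5.3 + 3.9 + 3.7 + 3.3 + 5.3 + 5.6) / 8 = 4.6000
UCL = X̄̄ + A₃·s̄ = 170.8750 + 0.975 × 4.6000 = 175.3600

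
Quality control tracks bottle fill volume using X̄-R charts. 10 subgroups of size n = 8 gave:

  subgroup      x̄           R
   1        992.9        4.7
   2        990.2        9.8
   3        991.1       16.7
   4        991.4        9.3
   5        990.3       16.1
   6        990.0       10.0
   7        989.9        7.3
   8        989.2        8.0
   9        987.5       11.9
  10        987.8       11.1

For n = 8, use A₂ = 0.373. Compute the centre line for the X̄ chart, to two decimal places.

X̄̄ = (992.9 + 990.2 + 991.1 + 991.4 + 990.3 + 990.0 + 989.9 + 989.2 + 987.5 + 987.8) / 10 = 9900.3000 / 10 = 990.0300
CL = X̄̄ = 990.0300

990.03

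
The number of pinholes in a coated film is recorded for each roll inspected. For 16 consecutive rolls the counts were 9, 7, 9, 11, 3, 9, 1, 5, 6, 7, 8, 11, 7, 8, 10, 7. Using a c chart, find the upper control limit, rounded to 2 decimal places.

c̄ = (9 + 7 + 9 + 11 + 3 + 9 + 1 + 5 + 6 + 7 + 8 + 11 + 7 + 8 + 10 + 7) / 16 = 118 / 16 = 7.3750
UCL = c̄ + 3√c̄ = 7.3750 + 3 × √7.3750 = 7.3750 + 3 × 2.7157 = 15.5221

15.52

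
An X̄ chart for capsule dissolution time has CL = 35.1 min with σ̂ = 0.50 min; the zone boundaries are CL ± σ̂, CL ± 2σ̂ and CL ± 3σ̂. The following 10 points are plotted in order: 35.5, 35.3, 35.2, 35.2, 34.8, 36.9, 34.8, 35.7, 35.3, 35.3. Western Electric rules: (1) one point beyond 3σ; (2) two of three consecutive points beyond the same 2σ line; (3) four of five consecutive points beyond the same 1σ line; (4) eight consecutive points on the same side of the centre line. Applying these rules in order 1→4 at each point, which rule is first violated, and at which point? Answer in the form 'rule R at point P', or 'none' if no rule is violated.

Zone of each point (C = within 1σ̂, B = 1σ̂–2σ̂, A = 2σ̂–3σ̂, * = beyond 3σ̂; sign = side of CL): 1:+C, 2:+C, 3:+C, 4:+C, 5:-C, 6:+*, 7:-C, 8:+B, 9:+C, 10:+C
Rule 1 (one point beyond the 3σ limits) is satisfied at point 6.

rule 1 at point 6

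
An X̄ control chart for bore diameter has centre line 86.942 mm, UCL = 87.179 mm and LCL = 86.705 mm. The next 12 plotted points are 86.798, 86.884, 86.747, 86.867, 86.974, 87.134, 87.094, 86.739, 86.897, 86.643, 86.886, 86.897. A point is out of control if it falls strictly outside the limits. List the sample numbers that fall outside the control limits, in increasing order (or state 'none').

10

Compare each point to [86.705, 87.179]: sample 10 = 86.643 < LCL.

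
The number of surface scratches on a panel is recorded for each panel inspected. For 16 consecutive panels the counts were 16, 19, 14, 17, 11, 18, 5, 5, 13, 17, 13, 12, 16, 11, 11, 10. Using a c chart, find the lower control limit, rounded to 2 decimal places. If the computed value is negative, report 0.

c̄ = (16 + 19 + 14 + 17 + 11 + 18 + 5 + 5 + 13 + 17 + 13 + 12 + 16 + 11 + 11 + 10) / 16 = 208 / 16 = 13.0000
LCL = c̄ − 3√c̄ = 13.0000 − 3 × 3.6056 = 2.1833

2.18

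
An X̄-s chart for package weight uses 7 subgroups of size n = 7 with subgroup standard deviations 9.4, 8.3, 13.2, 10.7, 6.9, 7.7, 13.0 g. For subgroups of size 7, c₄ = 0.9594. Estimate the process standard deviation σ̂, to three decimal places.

10.304

s̄ = (9.4 + 8.3 + 13.2 + 10.7 + 6.9 + 7.7 + 13.0) / 7 = 9.8857
σ̂ = s̄ / c₄ = 9.8857 / 0.9594 = 10.3041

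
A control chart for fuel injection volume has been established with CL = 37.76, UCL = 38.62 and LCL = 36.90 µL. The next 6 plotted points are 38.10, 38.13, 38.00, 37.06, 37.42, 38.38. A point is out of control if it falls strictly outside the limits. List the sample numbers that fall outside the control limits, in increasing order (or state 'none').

none

All 6 points lie within [36.90, 38.62].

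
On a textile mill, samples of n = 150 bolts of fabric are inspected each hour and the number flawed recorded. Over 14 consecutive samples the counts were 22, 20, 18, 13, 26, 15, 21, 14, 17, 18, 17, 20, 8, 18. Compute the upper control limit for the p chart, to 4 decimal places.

0.1965

p̄ = Σdᵢ / (k·n) = 247 / (14 × 150) = 0.11762
UCL = p̄ + 3·√(p̄(1−p̄)/n) = 0.11762 + 3 × √(0.11762×0.88238/150) = 0.11762 + 3 × 0.02630 = 0.19653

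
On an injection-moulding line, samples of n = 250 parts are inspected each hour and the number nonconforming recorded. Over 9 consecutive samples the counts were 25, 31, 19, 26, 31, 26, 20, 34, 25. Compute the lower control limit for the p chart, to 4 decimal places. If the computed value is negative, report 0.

p̄ = Σdᵢ / (k·n) = 237 / (9 × 250) = 0.10533
LCL = p̄ − 3·√(p̄(1−p̄)/n) = 0.10533 − 3 × 0.01942 = 0.04709

0.0471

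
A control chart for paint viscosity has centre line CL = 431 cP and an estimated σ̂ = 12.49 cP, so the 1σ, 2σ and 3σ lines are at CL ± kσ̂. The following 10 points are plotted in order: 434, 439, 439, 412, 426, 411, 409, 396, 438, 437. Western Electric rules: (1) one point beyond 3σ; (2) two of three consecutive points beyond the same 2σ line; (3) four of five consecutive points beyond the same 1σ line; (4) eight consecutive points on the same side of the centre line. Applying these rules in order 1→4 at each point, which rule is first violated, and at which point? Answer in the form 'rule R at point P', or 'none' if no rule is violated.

Zone of each point (C = within 1σ̂, B = 1σ̂–2σ̂, A = 2σ̂–3σ̂, * = beyond 3σ̂; sign = side of CL): 1:+C, 2:+C, 3:+C, 4:-B, 5:-C, 6:-B, 7:-B, 8:-A, 9:+C, 10:+C
Rule 3 (four of five consecutive points beyond the same 1σ limit) is satisfied at point 8.

rule 3 at point 8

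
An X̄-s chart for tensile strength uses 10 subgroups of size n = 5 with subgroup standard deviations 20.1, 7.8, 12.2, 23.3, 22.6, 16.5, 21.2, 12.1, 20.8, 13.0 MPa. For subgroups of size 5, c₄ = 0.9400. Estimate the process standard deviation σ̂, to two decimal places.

18.04

s̄ = (20.1 + 7.8 + 12.2 + 23.3 + 22.6 + 16.5 + 21.2 + 12.1 + 20.8 + 13.0) / 10 = 16.9600
σ̂ = s̄ / c₄ = 16.9600 / 0.9400 = 18.0426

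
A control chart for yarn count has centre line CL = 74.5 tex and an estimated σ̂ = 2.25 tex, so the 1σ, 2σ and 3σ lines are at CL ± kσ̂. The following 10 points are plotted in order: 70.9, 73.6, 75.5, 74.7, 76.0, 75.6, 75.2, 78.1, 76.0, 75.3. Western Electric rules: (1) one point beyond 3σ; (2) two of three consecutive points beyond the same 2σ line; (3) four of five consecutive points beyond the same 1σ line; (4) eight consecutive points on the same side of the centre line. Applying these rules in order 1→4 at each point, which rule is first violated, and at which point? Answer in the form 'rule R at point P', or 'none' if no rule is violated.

Zone of each point (C = within 1σ̂, B = 1σ̂–2σ̂, A = 2σ̂–3σ̂, * = beyond 3σ̂; sign = side of CL): 1:-B, 2:-C, 3:+C, 4:+C, 5:+C, 6:+C, 7:+C, 8:+B, 9:+C, 10:+C
Rule 4 (eight consecutive points on the same side of the centre line) is satisfied at point 10.

rule 4 at point 10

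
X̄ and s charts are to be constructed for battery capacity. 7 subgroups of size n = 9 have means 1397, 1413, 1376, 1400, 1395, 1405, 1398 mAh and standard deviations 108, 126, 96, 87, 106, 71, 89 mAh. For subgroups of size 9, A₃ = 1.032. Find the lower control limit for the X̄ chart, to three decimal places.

1297.021

X̄̄ = (1397 + 1413 + 1376 + 1400 + 1395 + 1405 + 1398) / 7 = 1397.7143
s̄ = (108 + 126 + 96 + 87 + 106 + 71 + 89) / 7 = 97.5714
LCL = X̄̄ − A₃·s̄ = 1397.7143 − 1.032 × 97.5714 = 1297.0206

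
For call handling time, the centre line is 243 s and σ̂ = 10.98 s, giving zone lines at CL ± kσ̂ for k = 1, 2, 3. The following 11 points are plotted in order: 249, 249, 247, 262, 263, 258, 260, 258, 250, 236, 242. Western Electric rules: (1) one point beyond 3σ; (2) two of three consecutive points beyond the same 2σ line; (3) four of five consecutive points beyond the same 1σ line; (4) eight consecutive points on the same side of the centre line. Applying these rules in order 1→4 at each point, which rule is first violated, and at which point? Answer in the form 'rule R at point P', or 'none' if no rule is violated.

Zone of each point (C = within 1σ̂, B = 1σ̂–2σ̂, A = 2σ̂–3σ̂, * = beyond 3σ̂; sign = side of CL): 1:+C, 2:+C, 3:+C, 4:+B, 5:+B, 6:+B, 7:+B, 8:+B, 9:+C, 10:-C, 11:-C
Rule 3 (four of five consecutive points beyond the same 1σ limit) is satisfied at point 7.

rule 3 at point 7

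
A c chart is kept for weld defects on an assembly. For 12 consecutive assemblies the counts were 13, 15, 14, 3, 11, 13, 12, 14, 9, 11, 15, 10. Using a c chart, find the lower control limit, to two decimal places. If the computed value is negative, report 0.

1.42

c̄ = (13 + 15 + 14 + 3 + 11 + 13 + 12 + 14 + 9 + 11 + 15 + 10) / 12 = 140 / 12 = 11.6667
LCL = c̄ − 3√c̄ = 11.6667 − 3 × 3.4157 = 1.4197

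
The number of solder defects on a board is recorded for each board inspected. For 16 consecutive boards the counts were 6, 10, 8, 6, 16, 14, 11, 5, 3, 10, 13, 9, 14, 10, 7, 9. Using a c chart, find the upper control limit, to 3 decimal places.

18.654

c̄ = (6 + 10 + 8 + 6 + 16 + 14 + 11 + 5 + 3 + 10 + 13 + 9 + 14 + 10 + 7 + 9) / 16 = 151 / 16 = 9.4375
UCL = c̄ + 3√c̄ = 9.4375 + 3 × √9.4375 = 9.4375 + 3 × 3.0721 = 18.6537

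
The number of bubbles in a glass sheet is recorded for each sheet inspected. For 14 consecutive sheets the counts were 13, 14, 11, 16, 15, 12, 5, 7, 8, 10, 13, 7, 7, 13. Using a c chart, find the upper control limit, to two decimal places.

c̄ = (13 + 14 + 11 + 16 + 15 + 12 + 5 + 7 + 8 + 10 + 13 + 7 + 7 + 13) / 14 = 151 / 14 = 10.7857
UCL = c̄ + 3√c̄ = 10.7857 + 3 × √10.7857 = 10.7857 + 3 × 3.2842 = 20.6382

20.64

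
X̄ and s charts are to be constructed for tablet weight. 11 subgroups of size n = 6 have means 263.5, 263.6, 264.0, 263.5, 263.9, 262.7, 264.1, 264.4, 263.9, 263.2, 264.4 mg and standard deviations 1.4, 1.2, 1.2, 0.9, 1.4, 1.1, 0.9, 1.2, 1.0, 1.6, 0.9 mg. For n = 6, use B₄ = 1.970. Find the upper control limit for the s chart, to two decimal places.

s̄ = (1.4 + 1.2 + 1.2 + 0.9 + 1.4 + 1.1 + 0.9 + 1.2 + 1.0 + 1.6 + 0.9) / 11 = 1.1636
UCL_s = B₄·s̄ = 1.970 × 1.1636 = 2.2924

2.29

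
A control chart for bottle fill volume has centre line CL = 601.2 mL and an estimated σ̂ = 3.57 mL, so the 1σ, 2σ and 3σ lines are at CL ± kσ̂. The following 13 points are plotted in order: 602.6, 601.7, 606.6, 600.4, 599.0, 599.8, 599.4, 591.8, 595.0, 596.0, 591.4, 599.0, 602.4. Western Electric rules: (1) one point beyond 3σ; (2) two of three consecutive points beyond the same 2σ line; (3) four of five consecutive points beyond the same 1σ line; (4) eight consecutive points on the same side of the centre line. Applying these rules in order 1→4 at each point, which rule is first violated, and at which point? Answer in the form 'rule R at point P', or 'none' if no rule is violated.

rule 3 at point 11

Zone of each point (C = within 1σ̂, B = 1σ̂–2σ̂, A = 2σ̂–3σ̂, * = beyond 3σ̂; sign = side of CL): 1:+C, 2:+C, 3:+B, 4:-C, 5:-C, 6:-C, 7:-C, 8:-A, 9:-B, 10:-B, 11:-A, 12:-C, 13:+C
Rule 3 (four of five consecutive points beyond the same 1σ limit) is satisfied at point 11.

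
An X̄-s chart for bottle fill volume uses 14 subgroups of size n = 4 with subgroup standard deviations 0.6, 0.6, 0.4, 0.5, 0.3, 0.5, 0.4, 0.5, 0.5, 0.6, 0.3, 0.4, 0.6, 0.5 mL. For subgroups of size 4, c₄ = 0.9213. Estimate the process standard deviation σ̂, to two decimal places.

s̄ = (0.6 + 0.6 + 0.4 + 0.5 + 0.3 + 0.5 + 0.4 + 0.5 + 0.5 + 0.6 + 0.3 + 0.4 + 0.6 + 0.5) / 14 = 0.4786
σ̂ = s̄ / c₄ = 0.4786 / 0.9213 = 0.5195

0.52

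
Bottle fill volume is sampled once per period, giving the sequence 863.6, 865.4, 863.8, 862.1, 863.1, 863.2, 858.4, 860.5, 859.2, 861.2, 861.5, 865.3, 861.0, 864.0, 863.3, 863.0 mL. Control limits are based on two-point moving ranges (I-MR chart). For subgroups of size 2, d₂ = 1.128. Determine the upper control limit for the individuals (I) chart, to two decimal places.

867.52

X̄ = (863.6 + 865.4 + 863.8 + 862.1 + 863.1 + 863.2 + 858.4 + 860.5 + 859.2 + 861.2 + 861.5 + 865.3 + 861.0 + 864.0 + 863.3 + 863.0) / 16 = 862.4125
Moving ranges: 1.8, 1.6, 1.7, 1.0, 0.1, 4.8, 2.1, 1.3, 2.0, 0.3, 3.8, 4.3, 3.0, 0.7, 0.3; M̄R̄ = 28.8000 / 15 = 1.9200
UCL = X̄ + 3·M̄R̄/d₂ = 862.4125 + 3 × 1.9200 / 1.128 = 867.5189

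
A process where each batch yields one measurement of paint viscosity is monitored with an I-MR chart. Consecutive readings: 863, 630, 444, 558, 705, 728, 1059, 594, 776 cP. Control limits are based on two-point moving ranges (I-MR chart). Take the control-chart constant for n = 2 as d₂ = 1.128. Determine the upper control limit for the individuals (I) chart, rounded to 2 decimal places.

1265.18

X̄ = (863 + 630 + 444 + 558 + 705 + 728 + 1059 + 594 + 776) / 9 = 706.3333
Moving ranges: 233, 186, 114, 147, 23, 331, 465, 182; M̄R̄ = 1681.0000 / 8 = 210.1250
UCL = X̄ + 3·M̄R̄/d₂ = 706.3333 + 3 × 210.1250 / 1.128 = 1265.1764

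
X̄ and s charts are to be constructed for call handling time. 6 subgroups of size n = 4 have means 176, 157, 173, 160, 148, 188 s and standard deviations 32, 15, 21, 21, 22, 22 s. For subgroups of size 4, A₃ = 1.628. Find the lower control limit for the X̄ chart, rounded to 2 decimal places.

X̄̄ = (176 + 157 + 173 + 160 + 148 + 188) / 6 = 167.0000
s̄ = (32 + 15 + 21 + 21 + 22 + 22) / 6 = 22.1667
LCL = X̄̄ − A₃·s̄ = 167.0000 − 1.628 × 22.1667 = 130.9127

130.91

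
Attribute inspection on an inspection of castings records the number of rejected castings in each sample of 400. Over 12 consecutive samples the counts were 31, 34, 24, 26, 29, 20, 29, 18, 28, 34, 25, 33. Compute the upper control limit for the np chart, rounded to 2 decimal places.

p̄ = Σdᵢ / (k·n) = 331 / (12 × 400) = 0.06896
UCL = np̄ + 3·√(np̄(1−p̄)) = 27.5833 + 3 × √(27.5833×0.93104) = 27.5833 + 3 × 5.0677 = 42.7863

42.79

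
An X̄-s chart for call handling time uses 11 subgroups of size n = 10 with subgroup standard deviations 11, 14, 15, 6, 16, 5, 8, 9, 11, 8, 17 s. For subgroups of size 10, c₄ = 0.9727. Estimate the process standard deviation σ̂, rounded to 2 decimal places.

11.22

s̄ = (11 + 14 + 15 + 6 + 16 + 5 + 8 + 9 + 11 + 8 + 17) / 11 = 10.9091
σ̂ = s̄ / c₄ = 10.9091 / 0.9727 = 11.2153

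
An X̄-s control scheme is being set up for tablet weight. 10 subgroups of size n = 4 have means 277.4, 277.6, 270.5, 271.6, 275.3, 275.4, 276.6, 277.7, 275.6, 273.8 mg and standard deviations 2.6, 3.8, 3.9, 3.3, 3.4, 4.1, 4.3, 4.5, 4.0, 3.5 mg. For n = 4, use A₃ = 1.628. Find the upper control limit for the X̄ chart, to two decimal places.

X̄̄ = (277.4 + 277.6 + 270.5 + 271.6 + 275.3 + 275.4 + 276.6 + 277.7 + 275.6 + 273.8) / 10 = 275.1500
s̄ = (2.6 + 3.8 + 3.9 + 3.3 + 3.4 + 4.1 + 4.3 + 4.5 + 4.0 + 3.5) / 10 = 3.7400
UCL = X̄̄ + A₃·s̄ = 275.1500 + 1.628 × 3.7400 = 281.2387

281.24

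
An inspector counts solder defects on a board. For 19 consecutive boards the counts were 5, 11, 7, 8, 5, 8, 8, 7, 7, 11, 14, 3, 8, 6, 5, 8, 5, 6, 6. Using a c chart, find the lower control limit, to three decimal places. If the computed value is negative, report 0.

0.000

c̄ = (5 + 11 + 7 + 8 + 5 + 8 + 8 + 7 + 7 + 11 + 14 + 3 + 8 + 6 + 5 + 8 + 5 + 6 + 6) / 19 = 138 / 19 = 7.2632
LCL = c̄ − 3√c̄ = 7.2632 − 3 × 2.6950 = -0.8219 → 0 (cannot be negative)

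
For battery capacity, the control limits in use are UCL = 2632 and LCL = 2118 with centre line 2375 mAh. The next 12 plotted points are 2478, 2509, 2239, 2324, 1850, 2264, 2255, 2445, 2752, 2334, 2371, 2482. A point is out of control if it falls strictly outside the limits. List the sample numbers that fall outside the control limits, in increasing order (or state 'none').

5, 9

Compare each point to [2118, 2632]: sample 5 = 1850 < LCL; sample 9 = 2752 > UCL.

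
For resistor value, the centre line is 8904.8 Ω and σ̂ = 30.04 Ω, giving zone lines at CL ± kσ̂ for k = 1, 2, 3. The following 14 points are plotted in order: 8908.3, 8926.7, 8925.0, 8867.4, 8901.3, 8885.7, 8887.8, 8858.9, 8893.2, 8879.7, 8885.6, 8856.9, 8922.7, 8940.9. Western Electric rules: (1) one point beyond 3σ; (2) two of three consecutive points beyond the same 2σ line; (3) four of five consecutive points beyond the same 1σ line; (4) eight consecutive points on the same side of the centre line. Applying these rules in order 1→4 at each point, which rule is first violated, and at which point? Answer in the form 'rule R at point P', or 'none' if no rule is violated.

rule 4 at point 11

Zone of each point (C = within 1σ̂, B = 1σ̂–2σ̂, A = 2σ̂–3σ̂, * = beyond 3σ̂; sign = side of CL): 1:+C, 2:+C, 3:+C, 4:-B, 5:-C, 6:-C, 7:-C, 8:-B, 9:-C, 10:-C, 11:-C, 12:-B, 13:+C, 14:+B
Rule 4 (eight consecutive points on the same side of the centre line) is satisfied at point 11.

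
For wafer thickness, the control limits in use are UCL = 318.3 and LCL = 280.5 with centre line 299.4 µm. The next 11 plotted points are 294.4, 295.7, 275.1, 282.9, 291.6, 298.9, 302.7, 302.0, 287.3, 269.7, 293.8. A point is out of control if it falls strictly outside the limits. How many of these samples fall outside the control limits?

Compare each point to [280.5, 318.3]: sample 3 = 275.1 < LCL; sample 10 = 269.7 < LCL.

2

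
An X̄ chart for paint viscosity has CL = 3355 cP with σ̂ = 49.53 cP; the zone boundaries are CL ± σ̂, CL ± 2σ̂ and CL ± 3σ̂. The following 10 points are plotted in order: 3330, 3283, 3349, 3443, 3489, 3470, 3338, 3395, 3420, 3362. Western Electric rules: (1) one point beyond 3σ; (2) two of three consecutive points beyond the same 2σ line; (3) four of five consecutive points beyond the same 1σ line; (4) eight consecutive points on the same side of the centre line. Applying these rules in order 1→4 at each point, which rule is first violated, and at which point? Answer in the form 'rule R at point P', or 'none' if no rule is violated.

Zone of each point (C = within 1σ̂, B = 1σ̂–2σ̂, A = 2σ̂–3σ̂, * = beyond 3σ̂; sign = side of CL): 1:-C, 2:-B, 3:-C, 4:+B, 5:+A, 6:+A, 7:-C, 8:+C, 9:+B, 10:+C
Rule 2 (two of three consecutive points beyond the same 2σ limit) is satisfied at point 6.

rule 2 at point 6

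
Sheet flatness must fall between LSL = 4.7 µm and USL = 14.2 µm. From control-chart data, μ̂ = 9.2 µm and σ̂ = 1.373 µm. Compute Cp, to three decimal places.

1.153

Cp = (USL − LSL) / (6σ̂) = (14.2 − 4.7) / (6 × 1.373) = 9.5000 / 8.2380 = 1.1532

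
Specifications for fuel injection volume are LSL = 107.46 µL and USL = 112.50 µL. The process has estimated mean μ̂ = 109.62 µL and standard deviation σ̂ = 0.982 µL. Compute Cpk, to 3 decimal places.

Cpu = (USL − μ̂) / (3σ̂) = (112.50 − 109.62) / (3 × 0.982) = 0.9776; Cpl = (μ̂ − LSL) / (3σ̂) = (109.62 − 107.46) / (3 × 0.982) = 0.7332; Cpk = min(Cpu, Cpl) = 0.7332

0.733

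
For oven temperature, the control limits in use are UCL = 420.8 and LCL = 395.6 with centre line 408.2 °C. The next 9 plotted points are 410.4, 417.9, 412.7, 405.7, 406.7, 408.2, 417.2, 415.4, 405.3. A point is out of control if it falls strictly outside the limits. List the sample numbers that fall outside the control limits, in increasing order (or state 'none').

All 9 points lie within [395.6, 420.8].

none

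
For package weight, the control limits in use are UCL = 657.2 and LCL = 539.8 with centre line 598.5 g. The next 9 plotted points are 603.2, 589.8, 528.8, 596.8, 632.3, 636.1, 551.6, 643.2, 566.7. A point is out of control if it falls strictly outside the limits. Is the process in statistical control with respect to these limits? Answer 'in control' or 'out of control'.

Compare each point to [539.8, 657.2]: sample 3 = 528.8 < LCL.

out of control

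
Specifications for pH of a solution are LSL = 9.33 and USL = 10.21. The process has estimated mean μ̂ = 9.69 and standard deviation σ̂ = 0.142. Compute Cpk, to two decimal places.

Cpu = (USL − μ̂) / (3σ̂) = (10.21 − 9.69) / (3 × 0.142) = 1.2207; Cpl = (μ̂ − LSL) / (3σ̂) = (9.69 − 9.33) / (3 × 0.142) = 0.8451; Cpk = min(Cpu, Cpl) = 0.8451

0.85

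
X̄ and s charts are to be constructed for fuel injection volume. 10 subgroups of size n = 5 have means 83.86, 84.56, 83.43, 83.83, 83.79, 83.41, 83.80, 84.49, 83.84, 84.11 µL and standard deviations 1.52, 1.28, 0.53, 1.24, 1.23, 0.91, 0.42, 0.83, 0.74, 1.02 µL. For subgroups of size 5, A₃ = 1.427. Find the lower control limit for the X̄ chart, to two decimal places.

X̄̄ = (83.86 + 84.56 + 83.43 + 83.83 + 83.79 + 83.41 + 83.80 + 84.49 + 83.84 + 84.11) / 10 = 83.9120
s̄ = (1.52 + 1.28 + 0.53 + 1.24 + 1.23 + 0.91 + 0.42 + 0.83 + 0.74 + 1.02) / 10 = 0.9720
LCL = X̄̄ − A₃·s̄ = 83.9120 − 1.427 × 0.9720 = 82.5250

82.52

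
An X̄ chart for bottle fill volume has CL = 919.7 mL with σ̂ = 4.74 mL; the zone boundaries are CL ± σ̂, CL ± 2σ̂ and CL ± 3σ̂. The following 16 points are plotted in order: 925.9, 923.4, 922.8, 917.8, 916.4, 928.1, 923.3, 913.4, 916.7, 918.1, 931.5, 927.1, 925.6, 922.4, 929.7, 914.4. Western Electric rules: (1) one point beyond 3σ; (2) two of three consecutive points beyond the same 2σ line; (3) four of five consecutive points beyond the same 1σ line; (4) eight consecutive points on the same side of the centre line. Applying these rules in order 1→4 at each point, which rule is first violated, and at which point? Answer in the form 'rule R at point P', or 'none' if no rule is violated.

Zone of each point (C = within 1σ̂, B = 1σ̂–2σ̂, A = 2σ̂–3σ̂, * = beyond 3σ̂; sign = side of CL): 1:+B, 2:+C, 3:+C, 4:-C, 5:-C, 6:+B, 7:+C, 8:-B, 9:-C, 10:-C, 11:+A, 12:+B, 13:+B, 14:+C, 15:+A, 16:-B
Rule 3 (four of five consecutive points beyond the same 1σ limit) is satisfied at point 15.

rule 3 at point 15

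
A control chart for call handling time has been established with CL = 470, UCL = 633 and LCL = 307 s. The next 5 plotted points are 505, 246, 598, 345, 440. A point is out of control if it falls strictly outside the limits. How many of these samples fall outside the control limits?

1

Compare each point to [307, 633]: sample 2 = 246 < LCL.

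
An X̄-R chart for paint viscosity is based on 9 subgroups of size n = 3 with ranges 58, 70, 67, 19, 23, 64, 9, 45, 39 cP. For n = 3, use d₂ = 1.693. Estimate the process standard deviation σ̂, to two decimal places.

25.86

R̄ = (58 + 70 + 67 + 19 + 23 + 64 + 9 + 45 + 39) / 9 = 43.7778
σ̂ = R̄ / d₂ = 43.7778 / 1.693 = 25.8581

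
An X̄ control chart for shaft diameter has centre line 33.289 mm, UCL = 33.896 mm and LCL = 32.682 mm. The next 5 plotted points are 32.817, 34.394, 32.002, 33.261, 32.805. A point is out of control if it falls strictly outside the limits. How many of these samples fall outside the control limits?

2

Compare each point to [32.682, 33.896]: sample 2 = 34.394 > UCL; sample 3 = 32.002 < LCL.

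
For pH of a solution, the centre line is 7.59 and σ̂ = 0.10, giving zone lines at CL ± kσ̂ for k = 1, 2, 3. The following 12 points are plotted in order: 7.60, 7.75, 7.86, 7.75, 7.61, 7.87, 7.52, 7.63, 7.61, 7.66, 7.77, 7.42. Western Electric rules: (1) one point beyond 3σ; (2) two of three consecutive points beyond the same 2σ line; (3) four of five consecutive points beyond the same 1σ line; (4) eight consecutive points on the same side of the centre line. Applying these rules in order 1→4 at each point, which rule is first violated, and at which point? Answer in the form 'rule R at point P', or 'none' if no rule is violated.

rule 3 at point 6

Zone of each point (C = within 1σ̂, B = 1σ̂–2σ̂, A = 2σ̂–3σ̂, * = beyond 3σ̂; sign = side of CL): 1:+C, 2:+B, 3:+A, 4:+B, 5:+C, 6:+A, 7:-C, 8:+C, 9:+C, 10:+C, 11:+B, 12:-B
Rule 3 (four of five consecutive points beyond the same 1σ limit) is satisfied at point 6.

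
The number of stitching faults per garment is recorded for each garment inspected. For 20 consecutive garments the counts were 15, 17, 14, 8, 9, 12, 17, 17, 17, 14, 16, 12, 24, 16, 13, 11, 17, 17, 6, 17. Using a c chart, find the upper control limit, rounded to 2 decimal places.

c̄ = (15 + 17 + 14 + 8 + 9 + 12 + 17 + 17 + 17 + 14 + 16 + 12 + 24 + 16 + 13 + 11 + 17 + 17 + 6 + 17) / 20 = 289 / 20 = 14.4500
UCL = c̄ + 3√c̄ = 14.4500 + 3 × √14.4500 = 14.4500 + 3 × 3.8013 = 25.8539

25.85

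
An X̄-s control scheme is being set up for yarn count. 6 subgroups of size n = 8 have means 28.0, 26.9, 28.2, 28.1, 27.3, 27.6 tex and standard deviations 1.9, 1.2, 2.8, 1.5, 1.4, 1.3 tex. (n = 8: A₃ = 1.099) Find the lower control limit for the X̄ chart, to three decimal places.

25.833

X̄̄ = (28.0 + 26.9 + 28.2 + 28.1 + 27.3 + 27.6) / 6 = 27.6833
s̄ = (1.9 + 1.2 + 2.8 + 1.5 + 1.4 + 1.3) / 6 = 1.6833
LCL = X̄̄ − A₃·s̄ = 27.6833 − 1.099 × 1.6833 = 25.8333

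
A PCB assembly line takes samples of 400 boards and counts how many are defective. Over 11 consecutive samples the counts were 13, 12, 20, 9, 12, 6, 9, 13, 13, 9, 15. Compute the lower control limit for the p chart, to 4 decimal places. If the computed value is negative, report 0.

p̄ = Σdᵢ / (k·n) = 131 / (11 × 400) = 0.02977
LCL = p̄ − 3·√(p̄(1−p̄)/n) = 0.02977 − 3 × 0.00850 = 0.00428

0.0043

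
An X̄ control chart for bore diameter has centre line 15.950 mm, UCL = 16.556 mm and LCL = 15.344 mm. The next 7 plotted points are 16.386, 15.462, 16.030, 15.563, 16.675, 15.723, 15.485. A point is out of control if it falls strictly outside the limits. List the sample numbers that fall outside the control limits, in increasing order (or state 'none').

5

Compare each point to [15.344, 16.556]: sample 5 = 16.675 > UCL.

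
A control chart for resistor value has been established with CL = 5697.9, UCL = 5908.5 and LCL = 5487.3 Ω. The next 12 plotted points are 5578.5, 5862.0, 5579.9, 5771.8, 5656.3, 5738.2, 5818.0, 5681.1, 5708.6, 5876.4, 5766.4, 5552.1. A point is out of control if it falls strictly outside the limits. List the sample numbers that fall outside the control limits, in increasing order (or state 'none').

All 12 points lie within [5487.3, 5908.5].

none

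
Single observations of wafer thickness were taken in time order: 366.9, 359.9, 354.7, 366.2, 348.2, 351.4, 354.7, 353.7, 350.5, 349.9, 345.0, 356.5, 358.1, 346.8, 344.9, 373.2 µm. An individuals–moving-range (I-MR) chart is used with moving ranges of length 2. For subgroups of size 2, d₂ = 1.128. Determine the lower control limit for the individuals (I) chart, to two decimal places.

X̄ = (366.9 + 359.9 + 354.7 + 366.2 + 348.2 + 351.4 + 354.7 + 353.7 + 350.5 + 349.9 + 345.0 + 356.5 + 358.1 + 346.8 + 344.9 + 373.2) / 16 = 355.0375
Moving ranges: 7.0, 5.2, 11.5, 18.0, 3.2, 3.3, 1.0, 3.2, 0.6, 4.9, 11.5, 1.6, 11.3, 1.9, 28.3; M̄R̄ = 112.5000 / 15 = 7.5000
LCL = X̄ − 3·M̄R̄/d₂ = 355.0375 − 3 × 7.5000 / 1.128 = 335.0907

335.09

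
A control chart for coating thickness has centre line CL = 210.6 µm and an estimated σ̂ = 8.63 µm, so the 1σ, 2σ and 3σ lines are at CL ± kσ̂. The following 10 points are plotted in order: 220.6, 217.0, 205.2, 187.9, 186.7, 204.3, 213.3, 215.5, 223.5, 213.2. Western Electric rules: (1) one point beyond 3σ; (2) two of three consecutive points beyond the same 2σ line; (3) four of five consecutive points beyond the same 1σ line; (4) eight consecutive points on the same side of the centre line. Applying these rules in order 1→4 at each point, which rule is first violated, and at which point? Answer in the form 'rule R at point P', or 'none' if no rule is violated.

rule 2 at point 5

Zone of each point (C = within 1σ̂, B = 1σ̂–2σ̂, A = 2σ̂–3σ̂, * = beyond 3σ̂; sign = side of CL): 1:+B, 2:+C, 3:-C, 4:-A, 5:-A, 6:-C, 7:+C, 8:+C, 9:+B, 10:+C
Rule 2 (two of three consecutive points beyond the same 2σ limit) is satisfied at point 5.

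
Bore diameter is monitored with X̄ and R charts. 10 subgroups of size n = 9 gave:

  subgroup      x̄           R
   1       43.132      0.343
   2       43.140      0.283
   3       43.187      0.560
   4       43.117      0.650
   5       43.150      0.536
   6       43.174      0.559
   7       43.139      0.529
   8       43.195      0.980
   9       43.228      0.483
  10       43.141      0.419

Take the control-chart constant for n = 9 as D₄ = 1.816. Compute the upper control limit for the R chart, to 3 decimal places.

0.970

R̄ = (0.343 + 0.283 + 0.560 + 0.650 + 0.536 + 0.559 + 0.529 + 0.980 + 0.483 + 0.419) / 10 = 5.3420 / 10 = 0.5342
UCL_R = D₄·R̄ = 1.816 × 0.5342 = 0.9701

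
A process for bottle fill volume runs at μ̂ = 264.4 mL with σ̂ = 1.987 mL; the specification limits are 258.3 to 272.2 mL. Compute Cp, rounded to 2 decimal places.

1.17

Cp = (USL − LSL) / (6σ̂) = (272.2 − 258.3) / (6 × 1.987) = 13.9000 / 11.9220 = 1.1659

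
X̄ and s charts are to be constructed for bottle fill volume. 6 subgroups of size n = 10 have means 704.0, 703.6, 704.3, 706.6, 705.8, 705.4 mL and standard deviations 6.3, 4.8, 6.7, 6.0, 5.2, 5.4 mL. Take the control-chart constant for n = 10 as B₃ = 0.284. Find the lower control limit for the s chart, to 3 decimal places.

s̄ = (6.3 + 4.8 + 6.7 + 6.0 + 5.2 + 5.4) / 6 = 5.7333
LCL_s = B₃·s̄ = 0.284 × 5.7333 = 1.6283

1.628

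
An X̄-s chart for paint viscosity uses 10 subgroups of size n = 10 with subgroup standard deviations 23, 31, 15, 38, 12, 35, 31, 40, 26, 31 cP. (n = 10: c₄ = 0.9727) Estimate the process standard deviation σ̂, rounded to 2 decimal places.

s̄ = (23 + 31 + 15 + 38 + 12 + 35 + 31 + 40 + 26 + 31) / 10 = 28.2000
σ̂ = s̄ / c₄ = 28.2000 / 0.9727 = 28.9915

28.99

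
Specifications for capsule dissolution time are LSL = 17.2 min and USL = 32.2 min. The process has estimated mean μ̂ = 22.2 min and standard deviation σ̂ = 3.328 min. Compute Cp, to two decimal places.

Cp = (USL − LSL) / (6σ̂) = (32.2 − 17.2) / (6 × 3.328) = 15.0000 / 19.9680 = 0.7512

0.75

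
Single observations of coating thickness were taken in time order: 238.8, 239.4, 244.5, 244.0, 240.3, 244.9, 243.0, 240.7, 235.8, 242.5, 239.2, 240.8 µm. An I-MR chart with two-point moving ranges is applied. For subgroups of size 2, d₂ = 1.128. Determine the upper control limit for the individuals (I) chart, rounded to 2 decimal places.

249.67

X̄ = (238.8 + 239.4 + 244.5 + 244.0 + 240.3 + 244.9 + 243.0 + 240.7 + 235.8 + 242.5 + 239.2 + 240.8) / 12 = 241.1583
Moving ranges: 0.6, 5.1, 0.5, 3.7, 4.6, 1.9, 2.3, 4.9, 6.7, 3.3, 1.6; M̄R̄ = 35.2000 / 11 = 3.2000
UCL = X̄ + 3·M̄R̄/d₂ = 241.1583 + 3 × 3.2000 / 1.128 = 249.6690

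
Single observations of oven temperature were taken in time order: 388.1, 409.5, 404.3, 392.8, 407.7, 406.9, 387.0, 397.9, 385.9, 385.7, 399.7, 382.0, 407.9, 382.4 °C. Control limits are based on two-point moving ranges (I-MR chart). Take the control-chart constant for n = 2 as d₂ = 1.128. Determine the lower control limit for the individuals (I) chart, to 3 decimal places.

X̄ = (388.1 + 409.5 + 404.3 + 392.8 + 407.7 + 406.9 + 387.0 + 397.9 + 385.9 + 385.7 + 399.7 + 382.0 + 407.9 + 382.4) / 14 = 395.5571
Moving ranges: 21.4, 5.2, 11.5, 14.9, 0.8, 19.9, 10.9, 12.0, 0.2, 14.0, 17.7, 25.9, 25.5; M̄R̄ = 179.9000 / 13 = 13.8385
LCL = X̄ − 3·M̄R̄/d₂ = 395.5571 − 3 × 13.8385 / 1.128 = 358.7527

358.753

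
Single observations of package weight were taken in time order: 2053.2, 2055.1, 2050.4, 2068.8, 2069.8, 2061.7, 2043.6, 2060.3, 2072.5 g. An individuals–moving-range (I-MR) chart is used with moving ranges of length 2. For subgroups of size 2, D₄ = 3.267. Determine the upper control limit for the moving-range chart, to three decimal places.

Moving ranges: 1.9, 4.7, 18.4, 1.0, 8.1, 18.1, 16.7, 12.2; M̄R̄ = 81.1000 / 8 = 10.1375
UCL_MR = D₄·M̄R̄ = 3.267 × 10.1375 = 33.1192

33.119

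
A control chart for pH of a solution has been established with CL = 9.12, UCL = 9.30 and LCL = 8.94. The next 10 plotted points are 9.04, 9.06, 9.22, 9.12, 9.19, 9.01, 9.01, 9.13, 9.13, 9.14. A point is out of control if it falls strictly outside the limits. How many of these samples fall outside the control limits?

All 10 points lie within [8.94, 9.30].

0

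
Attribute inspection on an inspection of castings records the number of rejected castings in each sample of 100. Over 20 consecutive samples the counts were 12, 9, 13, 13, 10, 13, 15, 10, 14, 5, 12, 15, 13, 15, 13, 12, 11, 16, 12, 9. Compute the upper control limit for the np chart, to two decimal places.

21.88

p̄ = Σdᵢ / (k·n) = 242 / (20 × 100) = 0.12100
UCL = np̄ + 3·√(np̄(1−p̄)) = 12.1000 + 3 × √(12.1000×0.87900) = 12.1000 + 3 × 3.2613 = 21.8838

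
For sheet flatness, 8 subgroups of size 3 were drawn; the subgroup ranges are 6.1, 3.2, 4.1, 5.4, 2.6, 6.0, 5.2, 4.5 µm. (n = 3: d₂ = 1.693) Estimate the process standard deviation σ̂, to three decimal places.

R̄ = (6.1 + 3.2 + 4.1 + 5.4 + 2.6 + 6.0 + 5.2 + 4.5) / 8 = 4.6375
σ̂ = R̄ / d₂ = 4.6375 / 1.693 = 2.7392

2.739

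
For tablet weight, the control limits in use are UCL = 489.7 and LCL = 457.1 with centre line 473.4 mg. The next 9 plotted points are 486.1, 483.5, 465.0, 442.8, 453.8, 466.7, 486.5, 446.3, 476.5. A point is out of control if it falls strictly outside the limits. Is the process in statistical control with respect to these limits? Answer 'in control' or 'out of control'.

Compare each point to [457.1, 489.7]: sample 4 = 442.8 < LCL; sample 5 = 453.8 < LCL; sample 8 = 446.3 < LCL.

out of control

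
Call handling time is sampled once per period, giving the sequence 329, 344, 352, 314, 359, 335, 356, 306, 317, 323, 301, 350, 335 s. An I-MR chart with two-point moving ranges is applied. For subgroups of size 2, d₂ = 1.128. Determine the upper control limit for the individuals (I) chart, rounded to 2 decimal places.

399.76

X̄ = (329 + 344 + 352 + 314 + 359 + 335 + 356 + 306 + 317 + 323 + 301 + 350 + 335) / 13 = 332.3846
Moving ranges: 15, 8, 38, 45, 24, 21, 50, 11, 6, 22, 49, 15; M̄R̄ = 304.0000 / 12 = 25.3333
UCL = X̄ + 3·M̄R̄/d₂ = 332.3846 + 3 × 25.3333 / 1.128 = 399.7605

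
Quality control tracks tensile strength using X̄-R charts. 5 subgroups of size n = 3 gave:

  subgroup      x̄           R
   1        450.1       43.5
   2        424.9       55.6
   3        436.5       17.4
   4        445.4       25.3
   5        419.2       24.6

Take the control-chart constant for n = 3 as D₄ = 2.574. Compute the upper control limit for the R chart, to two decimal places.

85.66

R̄ = (43.5 + 55.6 + 17.4 + 25.3 + 24.6) / 5 = 166.4000 / 5 = 33.2800
UCL_R = D₄·R̄ = 2.574 × 33.2800 = 85.6627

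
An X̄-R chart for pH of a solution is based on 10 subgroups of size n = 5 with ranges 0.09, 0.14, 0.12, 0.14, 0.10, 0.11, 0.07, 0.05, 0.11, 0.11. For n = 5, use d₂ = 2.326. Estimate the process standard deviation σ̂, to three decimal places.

0.045

R̄ = (0.09 + 0.14 + 0.12 + 0.14 + 0.10 + 0.11 + 0.07 + 0.05 + 0.11 + 0.11) / 10 = 0.1040
σ̂ = R̄ / d₂ = 0.1040 / 2.326 = 0.0447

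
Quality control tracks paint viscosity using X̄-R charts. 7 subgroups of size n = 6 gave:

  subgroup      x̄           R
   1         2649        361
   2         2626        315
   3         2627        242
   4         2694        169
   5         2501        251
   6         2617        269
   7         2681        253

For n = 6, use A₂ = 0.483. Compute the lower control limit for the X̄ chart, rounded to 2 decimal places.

2499.52

X̄̄ = (2649 + 2626 + 2627 + 2694 + 2501 + 2617 + 2681) / 7 = 18395.0000 / 7 = 2627.8571
R̄ = (361 + 315 + 242 + 169 + 251 + 269 + 253) / 7 = 1860.0000 / 7 = 265.7143
LCL = X̄̄ − A₂·R̄ = 2627.8571 − 0.483 × 265.7143 = 2499.5171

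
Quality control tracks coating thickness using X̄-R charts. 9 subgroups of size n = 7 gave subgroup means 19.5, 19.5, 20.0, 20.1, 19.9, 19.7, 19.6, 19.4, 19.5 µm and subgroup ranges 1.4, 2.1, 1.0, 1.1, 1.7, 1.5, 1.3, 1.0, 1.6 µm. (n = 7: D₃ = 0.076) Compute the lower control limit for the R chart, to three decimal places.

0.107

R̄ = (1.4 + 2.1 + 1.0 + 1.1 + 1.7 + 1.5 + 1.3 + 1.0 + 1.6) / 9 = 12.7000 / 9 = 1.4111
LCL_R = D₃·R̄ = 0.076 × 1.4111 = 0.1072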